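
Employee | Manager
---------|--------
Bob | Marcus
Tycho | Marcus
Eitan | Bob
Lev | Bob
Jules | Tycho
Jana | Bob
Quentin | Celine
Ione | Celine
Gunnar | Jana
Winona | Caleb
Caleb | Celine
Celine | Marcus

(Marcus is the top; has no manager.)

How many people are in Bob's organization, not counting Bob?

Bob directly manages Jana, Eitan, Lev. Under Jana: Gunnar (1). Eitan has no reports. Lev has no reports. So Bob's organization is 3 direct reports plus everyone under them: 2 + 1 + 1 = 4.

4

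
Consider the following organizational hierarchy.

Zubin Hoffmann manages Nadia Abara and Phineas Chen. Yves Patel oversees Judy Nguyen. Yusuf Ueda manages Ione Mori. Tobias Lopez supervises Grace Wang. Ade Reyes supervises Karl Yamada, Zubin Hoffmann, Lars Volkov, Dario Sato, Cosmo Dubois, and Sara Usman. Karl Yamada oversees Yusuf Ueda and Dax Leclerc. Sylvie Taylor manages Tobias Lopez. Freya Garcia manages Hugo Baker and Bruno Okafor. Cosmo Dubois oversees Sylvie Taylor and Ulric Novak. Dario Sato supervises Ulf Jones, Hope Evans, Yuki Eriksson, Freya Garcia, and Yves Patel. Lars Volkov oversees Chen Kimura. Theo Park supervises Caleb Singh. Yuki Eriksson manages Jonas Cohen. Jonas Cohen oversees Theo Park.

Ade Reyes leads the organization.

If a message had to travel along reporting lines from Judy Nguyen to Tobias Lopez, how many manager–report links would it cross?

Judy Nguyen is 3 levels below Ade Reyes, and Tobias Lopez is 3 levels below Ade Reyes (their lowest common manager). The shortest path runs up from Judy Nguyen to Ade Reyes and back down to Tobias Lopez: 3 + 3 = 6 links.

6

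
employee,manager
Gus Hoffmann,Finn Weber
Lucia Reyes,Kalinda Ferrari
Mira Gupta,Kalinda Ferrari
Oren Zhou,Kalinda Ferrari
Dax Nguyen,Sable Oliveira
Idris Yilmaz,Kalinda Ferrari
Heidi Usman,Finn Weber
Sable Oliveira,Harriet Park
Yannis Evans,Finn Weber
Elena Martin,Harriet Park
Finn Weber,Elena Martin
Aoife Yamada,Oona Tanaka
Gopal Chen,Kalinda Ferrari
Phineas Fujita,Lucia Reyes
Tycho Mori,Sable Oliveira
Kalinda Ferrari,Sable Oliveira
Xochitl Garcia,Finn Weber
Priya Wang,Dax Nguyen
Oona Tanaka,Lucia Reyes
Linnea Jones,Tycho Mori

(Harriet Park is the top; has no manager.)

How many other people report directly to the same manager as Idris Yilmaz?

Idris Yilmaz reports to Kalinda Ferrari. Kalinda Ferrari's other direct reports are Lucia Reyes, Mira Gupta, Gopal Chen, Oren Zhou — 4 peers.

4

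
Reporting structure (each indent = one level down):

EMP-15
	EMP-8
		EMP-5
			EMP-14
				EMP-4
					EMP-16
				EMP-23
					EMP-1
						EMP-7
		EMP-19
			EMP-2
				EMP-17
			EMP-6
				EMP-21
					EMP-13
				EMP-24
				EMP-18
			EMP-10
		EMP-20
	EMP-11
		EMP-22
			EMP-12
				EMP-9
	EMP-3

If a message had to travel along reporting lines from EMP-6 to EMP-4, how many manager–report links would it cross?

5

EMP-6 is 2 levels below EMP-8, and EMP-4 is 3 levels below EMP-8 (their lowest common manager). The shortest path runs up from EMP-6 to EMP-8 and back down to EMP-4: 2 + 3 = 5 links.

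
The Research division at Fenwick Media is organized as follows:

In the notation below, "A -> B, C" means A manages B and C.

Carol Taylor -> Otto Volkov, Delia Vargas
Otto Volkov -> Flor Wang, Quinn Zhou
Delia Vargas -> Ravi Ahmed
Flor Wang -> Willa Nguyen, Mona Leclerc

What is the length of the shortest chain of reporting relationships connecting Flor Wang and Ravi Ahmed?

Flor Wang is 2 levels below Carol Taylor, and Ravi Ahmed is 2 levels below Carol Taylor (their lowest common manager). The shortest path runs up from Flor Wang to Carol Taylor and back down to Ravi Ahmed: 2 + 2 = 4 links.

4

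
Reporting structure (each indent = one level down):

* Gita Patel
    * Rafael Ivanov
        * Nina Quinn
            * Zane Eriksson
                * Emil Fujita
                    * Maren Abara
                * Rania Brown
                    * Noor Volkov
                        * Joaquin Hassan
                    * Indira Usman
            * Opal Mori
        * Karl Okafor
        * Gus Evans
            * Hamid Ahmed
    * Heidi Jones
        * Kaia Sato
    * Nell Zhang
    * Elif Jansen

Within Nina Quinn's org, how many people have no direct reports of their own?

4

The people in Nina Quinn's organization with no one reporting to them are Opal Mori, Indira Usman, Joaquin Hassan, Maren Abara. That is 4.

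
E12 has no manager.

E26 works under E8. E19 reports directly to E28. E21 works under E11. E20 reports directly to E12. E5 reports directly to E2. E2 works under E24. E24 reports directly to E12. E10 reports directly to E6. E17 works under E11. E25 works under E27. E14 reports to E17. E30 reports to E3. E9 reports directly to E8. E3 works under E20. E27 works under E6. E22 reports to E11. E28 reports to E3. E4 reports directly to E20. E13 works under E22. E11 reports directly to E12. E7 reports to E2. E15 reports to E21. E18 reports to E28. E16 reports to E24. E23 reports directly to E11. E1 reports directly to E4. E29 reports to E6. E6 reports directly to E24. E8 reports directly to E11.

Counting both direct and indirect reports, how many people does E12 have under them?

29

E12 directly manages E11, E24, E20. Under E11: E17, E14, E23, E22, E13, E21, E15, E8, E9, E26 (10). Under E24: E6, E29, E10, E27, E25, E2, E5, E7, E16 (9). Under E20: E4, E1, E3, E30, E28, E18, E19 (7). So E12's organization is 3 direct reports plus everyone under them: 11 + 10 + 8 = 29.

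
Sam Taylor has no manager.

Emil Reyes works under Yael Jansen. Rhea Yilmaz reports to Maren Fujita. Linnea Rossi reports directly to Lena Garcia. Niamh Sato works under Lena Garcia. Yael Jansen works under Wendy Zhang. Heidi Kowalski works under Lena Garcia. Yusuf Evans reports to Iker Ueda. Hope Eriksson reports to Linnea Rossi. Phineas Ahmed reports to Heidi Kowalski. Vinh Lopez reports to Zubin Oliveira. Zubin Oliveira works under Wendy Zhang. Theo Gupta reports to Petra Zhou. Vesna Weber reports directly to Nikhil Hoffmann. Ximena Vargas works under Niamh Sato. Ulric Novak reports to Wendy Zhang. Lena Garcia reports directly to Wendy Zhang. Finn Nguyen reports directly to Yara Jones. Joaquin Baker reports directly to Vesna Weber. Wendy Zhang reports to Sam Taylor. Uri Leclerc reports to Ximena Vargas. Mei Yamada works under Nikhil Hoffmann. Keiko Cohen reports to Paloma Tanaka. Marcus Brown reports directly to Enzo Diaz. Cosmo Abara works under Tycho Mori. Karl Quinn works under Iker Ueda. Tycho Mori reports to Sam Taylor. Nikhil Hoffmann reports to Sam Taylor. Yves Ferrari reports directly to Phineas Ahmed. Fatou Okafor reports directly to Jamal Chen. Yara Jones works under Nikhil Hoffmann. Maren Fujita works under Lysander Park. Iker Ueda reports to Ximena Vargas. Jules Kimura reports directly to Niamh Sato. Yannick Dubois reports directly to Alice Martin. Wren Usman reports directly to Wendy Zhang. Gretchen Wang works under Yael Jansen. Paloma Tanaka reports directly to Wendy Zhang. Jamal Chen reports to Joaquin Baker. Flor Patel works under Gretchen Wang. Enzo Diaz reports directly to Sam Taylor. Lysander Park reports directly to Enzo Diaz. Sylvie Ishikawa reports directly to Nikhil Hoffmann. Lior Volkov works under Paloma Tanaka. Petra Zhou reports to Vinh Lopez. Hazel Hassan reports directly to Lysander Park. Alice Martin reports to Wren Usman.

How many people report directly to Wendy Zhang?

6

Wendy Zhang directly manages Lena Garcia, Wren Usman, Zubin Oliveira, Yael Jansen, Paloma Tanaka, Ulric Novak. That is 6 direct reports.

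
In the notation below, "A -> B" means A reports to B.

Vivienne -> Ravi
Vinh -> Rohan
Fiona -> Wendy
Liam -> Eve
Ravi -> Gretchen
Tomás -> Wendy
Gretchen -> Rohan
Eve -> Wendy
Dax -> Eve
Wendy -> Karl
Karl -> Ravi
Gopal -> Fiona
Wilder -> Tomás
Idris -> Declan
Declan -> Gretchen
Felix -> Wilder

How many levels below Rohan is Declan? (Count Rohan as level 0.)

Chain from Declan up to Rohan: Declan → Gretchen → Rohan. That is 2 steps up, so Declan is 2 levels below Rohan.

2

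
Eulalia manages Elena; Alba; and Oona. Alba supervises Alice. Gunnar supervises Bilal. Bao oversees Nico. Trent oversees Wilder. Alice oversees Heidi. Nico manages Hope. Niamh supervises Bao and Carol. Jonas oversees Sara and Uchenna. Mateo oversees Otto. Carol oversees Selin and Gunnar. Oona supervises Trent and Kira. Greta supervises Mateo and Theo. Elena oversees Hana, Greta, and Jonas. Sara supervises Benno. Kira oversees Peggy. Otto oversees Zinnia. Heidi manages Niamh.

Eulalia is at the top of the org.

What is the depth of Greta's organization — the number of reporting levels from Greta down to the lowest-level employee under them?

3

The longest chain under Greta runs Greta → Mateo → Otto → Zinnia, which is 3 levels below Greta.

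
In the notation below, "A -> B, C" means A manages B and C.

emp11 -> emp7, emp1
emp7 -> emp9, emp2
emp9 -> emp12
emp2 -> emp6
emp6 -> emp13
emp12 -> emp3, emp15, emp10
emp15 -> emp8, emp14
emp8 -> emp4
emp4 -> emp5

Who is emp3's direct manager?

emp3 reports directly to emp12.

emp12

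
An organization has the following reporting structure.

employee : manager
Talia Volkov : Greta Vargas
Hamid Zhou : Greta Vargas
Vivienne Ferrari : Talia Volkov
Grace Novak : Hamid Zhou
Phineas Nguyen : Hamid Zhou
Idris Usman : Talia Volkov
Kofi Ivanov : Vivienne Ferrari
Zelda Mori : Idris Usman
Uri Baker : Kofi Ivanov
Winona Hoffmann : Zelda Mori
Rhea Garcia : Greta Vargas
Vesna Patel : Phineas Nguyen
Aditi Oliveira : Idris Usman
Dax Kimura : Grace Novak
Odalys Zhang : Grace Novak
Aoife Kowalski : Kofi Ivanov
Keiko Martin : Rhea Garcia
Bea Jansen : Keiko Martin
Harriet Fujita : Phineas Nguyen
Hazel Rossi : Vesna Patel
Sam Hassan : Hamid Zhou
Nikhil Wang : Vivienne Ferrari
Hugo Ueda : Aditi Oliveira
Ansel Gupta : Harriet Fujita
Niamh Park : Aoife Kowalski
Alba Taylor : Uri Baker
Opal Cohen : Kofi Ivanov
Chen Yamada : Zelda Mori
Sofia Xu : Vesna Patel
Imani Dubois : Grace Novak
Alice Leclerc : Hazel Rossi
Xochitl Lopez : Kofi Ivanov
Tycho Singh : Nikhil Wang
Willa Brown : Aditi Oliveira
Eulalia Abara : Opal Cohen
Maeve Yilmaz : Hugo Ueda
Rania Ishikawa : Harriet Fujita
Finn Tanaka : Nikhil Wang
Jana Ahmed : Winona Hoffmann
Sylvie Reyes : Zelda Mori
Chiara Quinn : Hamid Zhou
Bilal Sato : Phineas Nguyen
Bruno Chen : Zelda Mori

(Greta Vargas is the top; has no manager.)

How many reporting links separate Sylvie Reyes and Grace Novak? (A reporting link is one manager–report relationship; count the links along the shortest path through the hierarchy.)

Sylvie Reyes is 4 levels below Greta Vargas, and Grace Novak is 2 levels below Greta Vargas (their lowest common manager). The shortest path runs up from Sylvie Reyes to Greta Vargas and back down to Grace Novak: 4 + 2 = 6 links.

6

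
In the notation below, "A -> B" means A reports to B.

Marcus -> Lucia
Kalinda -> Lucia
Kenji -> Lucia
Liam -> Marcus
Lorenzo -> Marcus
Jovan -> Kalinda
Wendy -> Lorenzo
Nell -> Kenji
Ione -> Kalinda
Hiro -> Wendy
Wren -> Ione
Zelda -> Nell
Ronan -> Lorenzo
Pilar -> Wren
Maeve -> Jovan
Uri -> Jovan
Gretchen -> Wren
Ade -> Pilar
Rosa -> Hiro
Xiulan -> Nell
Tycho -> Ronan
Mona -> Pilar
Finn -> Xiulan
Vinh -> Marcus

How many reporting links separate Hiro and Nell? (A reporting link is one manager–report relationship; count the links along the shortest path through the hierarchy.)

6

Hiro is 4 levels below Lucia, and Nell is 2 levels below Lucia (their lowest common manager). The shortest path runs up from Hiro to Lucia and back down to Nell: 4 + 2 = 6 links.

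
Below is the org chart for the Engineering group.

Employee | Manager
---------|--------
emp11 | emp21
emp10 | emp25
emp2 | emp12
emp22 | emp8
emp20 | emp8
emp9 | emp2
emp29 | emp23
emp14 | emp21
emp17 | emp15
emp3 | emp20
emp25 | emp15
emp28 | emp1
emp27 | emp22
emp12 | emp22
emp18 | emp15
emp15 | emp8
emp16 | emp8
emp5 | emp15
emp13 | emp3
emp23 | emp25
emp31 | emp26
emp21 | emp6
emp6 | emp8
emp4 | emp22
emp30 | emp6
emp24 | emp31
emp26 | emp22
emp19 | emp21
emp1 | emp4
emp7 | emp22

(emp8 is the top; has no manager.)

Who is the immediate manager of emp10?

emp25

emp10 reports directly to emp25.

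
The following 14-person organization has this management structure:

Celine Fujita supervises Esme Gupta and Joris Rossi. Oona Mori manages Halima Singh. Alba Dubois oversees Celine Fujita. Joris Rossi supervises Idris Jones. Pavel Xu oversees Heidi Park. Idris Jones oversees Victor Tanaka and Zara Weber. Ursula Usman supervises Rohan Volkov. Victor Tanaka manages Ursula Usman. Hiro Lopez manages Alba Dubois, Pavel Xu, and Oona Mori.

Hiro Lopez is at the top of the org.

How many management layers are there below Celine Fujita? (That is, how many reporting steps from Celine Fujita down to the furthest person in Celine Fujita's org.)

The longest chain under Celine Fujita runs Celine Fujita → Joris Rossi → Idris Jones → Victor Tanaka → Ursula Usman → Rohan Volkov, which is 5 levels below Celine Fujita.

5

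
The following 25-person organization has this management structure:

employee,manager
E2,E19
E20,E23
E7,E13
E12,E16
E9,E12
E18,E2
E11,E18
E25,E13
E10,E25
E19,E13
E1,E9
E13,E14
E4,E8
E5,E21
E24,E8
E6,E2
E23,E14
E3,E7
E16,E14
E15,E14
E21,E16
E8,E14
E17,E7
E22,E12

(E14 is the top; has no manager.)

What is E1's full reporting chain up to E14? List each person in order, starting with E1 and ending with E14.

E1 reports to E9. E9 reports to E12. E12 reports to E16. E16 reports to E14. E14 is at the top.

E1 -> E9 -> E12 -> E16 -> E14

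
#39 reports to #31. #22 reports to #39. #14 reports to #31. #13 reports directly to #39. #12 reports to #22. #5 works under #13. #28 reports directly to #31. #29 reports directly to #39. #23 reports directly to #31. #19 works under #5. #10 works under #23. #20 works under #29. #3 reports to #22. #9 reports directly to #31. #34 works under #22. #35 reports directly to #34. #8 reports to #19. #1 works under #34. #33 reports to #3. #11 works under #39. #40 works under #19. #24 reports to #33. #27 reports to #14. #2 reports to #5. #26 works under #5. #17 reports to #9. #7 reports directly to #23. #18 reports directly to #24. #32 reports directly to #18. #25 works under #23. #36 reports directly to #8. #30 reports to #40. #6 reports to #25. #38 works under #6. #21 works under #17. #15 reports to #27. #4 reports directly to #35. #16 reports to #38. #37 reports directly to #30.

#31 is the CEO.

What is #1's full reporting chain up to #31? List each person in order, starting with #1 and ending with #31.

#1 reports to #34. #34 reports to #22. #22 reports to #39. #39 reports to #31. #31 is at the top.

#1 -> #34 -> #22 -> #39 -> #31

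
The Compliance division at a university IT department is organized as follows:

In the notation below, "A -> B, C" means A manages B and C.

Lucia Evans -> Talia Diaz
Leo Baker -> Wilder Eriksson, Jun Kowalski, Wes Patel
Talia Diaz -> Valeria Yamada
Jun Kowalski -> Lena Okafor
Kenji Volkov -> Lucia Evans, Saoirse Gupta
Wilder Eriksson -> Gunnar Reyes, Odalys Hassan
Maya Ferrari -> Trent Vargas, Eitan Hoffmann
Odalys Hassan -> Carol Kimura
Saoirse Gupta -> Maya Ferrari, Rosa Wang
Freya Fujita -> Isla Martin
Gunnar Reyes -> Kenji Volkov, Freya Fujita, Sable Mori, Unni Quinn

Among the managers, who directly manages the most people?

Gunnar Reyes

Direct-report counts: Leo Baker has 3; Jun Kowalski has 1; Wilder Eriksson has 2; Odalys Hassan has 1; Gunnar Reyes has 4; Freya Fujita has 1; Kenji Volkov has 2; Saoirse Gupta has 2; Maya Ferrari has 2; Lucia Evans has 1; Talia Diaz has 1. The largest is 4, held by Gunnar Reyes.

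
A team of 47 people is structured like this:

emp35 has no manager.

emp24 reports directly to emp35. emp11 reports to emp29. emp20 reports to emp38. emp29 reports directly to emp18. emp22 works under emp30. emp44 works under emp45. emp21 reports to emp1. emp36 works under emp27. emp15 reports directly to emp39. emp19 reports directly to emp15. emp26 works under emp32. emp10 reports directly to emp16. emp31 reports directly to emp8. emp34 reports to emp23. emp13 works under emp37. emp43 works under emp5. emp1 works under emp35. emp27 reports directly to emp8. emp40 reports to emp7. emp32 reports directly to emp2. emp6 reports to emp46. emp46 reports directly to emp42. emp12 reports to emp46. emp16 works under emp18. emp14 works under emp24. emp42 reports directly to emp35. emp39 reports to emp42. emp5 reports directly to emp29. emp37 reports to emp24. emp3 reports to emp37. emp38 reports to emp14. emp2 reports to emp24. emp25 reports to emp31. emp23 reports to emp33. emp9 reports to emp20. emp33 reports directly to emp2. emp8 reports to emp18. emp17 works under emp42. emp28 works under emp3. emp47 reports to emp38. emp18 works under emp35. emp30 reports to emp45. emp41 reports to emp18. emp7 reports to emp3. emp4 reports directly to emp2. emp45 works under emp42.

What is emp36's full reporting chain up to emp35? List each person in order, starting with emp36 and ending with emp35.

emp36 reports to emp27. emp27 reports to emp8. emp8 reports to emp18. emp18 reports to emp35. emp35 is at the top.

emp36 -> emp27 -> emp8 -> emp18 -> emp35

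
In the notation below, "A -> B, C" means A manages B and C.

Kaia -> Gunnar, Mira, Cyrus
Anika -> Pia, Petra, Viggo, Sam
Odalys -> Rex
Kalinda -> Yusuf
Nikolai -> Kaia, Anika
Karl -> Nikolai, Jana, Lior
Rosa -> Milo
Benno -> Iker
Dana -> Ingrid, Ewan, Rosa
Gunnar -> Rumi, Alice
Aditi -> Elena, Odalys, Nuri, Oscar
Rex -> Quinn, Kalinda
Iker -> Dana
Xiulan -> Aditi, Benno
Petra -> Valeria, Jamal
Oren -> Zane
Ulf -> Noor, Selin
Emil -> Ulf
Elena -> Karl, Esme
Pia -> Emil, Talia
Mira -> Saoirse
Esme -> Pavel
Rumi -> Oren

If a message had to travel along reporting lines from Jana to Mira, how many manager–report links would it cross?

4

Jana is 1 level below Karl, and Mira is 3 levels below Karl (their lowest common manager). The shortest path runs up from Jana to Karl and back down to Mira: 1 + 3 = 4 links.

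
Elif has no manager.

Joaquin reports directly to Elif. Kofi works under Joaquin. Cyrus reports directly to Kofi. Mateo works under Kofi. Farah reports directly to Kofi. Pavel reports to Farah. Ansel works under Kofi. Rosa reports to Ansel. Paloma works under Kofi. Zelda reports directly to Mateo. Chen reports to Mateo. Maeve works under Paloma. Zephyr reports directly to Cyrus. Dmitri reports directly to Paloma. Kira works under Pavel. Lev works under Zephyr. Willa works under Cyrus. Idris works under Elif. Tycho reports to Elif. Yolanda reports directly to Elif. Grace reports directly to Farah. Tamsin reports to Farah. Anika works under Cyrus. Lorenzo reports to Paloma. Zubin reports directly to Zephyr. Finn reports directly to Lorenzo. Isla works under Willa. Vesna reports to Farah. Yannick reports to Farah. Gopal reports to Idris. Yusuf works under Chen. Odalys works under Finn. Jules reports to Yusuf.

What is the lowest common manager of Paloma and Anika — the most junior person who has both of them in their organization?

Kofi

Paloma's chain of managers is Kofi, Joaquin, Elif. Anika's chain of managers is Cyrus, Kofi, Joaquin, Elif. The first manager that appears in both chains is Kofi.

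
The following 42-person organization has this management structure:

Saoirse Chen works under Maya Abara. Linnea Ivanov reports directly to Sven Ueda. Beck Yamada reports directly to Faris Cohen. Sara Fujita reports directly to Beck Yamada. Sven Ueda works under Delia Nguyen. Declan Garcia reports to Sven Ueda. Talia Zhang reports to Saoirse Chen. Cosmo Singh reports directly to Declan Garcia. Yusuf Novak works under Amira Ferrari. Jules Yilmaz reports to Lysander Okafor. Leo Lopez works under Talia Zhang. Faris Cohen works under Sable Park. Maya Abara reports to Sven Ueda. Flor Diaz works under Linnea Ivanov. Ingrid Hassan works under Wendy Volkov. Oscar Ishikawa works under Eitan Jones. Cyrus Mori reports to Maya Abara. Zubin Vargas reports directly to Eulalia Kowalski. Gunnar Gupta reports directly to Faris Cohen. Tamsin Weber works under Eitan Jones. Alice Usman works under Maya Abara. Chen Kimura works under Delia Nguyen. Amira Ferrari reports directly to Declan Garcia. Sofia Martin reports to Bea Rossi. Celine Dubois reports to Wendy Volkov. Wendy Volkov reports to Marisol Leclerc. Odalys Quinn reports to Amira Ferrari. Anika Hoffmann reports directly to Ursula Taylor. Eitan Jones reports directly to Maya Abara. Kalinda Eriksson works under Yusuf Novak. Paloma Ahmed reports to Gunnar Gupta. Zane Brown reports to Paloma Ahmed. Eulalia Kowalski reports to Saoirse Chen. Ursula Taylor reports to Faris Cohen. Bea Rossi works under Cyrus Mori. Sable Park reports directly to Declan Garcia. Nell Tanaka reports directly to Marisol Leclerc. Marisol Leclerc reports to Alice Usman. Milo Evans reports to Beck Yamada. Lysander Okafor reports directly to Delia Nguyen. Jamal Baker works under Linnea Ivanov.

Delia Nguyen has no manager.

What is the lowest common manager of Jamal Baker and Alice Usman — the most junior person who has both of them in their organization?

Sven Ueda

Jamal Baker's chain of managers is Linnea Ivanov, Sven Ueda, Delia Nguyen. Alice Usman's chain of managers is Maya Abara, Sven Ueda, Delia Nguyen. The first manager that appears in both chains is Sven Ueda.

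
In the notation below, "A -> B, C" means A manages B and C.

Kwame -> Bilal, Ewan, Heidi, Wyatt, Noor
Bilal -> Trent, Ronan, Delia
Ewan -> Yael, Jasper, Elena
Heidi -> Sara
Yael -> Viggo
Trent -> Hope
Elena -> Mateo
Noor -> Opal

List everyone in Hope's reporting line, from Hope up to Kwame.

Hope -> Trent -> Bilal -> Kwame

Hope reports to Trent. Trent reports to Bilal. Bilal reports to Kwame. Kwame is at the top.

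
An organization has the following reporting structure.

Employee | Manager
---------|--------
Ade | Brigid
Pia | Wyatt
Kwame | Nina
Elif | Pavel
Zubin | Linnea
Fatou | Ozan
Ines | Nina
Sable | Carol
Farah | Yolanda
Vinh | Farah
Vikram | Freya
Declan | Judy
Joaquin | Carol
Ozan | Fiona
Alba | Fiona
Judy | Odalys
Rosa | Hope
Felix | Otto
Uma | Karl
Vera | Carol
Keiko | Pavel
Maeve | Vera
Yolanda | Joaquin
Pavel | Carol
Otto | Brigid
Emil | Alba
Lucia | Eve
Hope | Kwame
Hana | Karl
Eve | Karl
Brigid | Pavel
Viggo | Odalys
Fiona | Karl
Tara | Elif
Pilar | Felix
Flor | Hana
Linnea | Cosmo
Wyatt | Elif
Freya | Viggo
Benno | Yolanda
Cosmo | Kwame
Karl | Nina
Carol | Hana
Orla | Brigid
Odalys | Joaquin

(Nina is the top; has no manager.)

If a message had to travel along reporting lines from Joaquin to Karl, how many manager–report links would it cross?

Joaquin is in Karl's organization: the chain from Joaquin up to Karl is Joaquin → Carol → Hana → Karl, which is 3 links.

3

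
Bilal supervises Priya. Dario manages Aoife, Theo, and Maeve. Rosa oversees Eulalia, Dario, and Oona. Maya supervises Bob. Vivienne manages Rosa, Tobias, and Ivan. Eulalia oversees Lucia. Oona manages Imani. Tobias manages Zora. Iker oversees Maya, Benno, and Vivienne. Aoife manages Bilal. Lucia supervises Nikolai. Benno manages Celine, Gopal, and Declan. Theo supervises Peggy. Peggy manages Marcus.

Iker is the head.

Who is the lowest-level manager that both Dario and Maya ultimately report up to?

Iker

Dario's chain of managers is Rosa, Vivienne, Iker. Maya's chain of managers is Iker. The first manager that appears in both chains is Iker.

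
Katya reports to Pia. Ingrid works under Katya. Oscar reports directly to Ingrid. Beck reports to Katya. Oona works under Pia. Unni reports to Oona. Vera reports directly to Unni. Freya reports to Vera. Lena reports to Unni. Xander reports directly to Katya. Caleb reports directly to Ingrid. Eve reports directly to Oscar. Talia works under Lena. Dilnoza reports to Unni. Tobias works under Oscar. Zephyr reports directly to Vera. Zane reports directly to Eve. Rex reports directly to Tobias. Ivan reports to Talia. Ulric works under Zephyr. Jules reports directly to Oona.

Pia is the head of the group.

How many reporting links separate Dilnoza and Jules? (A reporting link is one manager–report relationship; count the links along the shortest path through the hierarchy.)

Dilnoza is 2 levels below Oona, and Jules is 1 level below Oona (their lowest common manager). The shortest path runs up from Dilnoza to Oona and back down to Jules: 2 + 1 = 3 links.

3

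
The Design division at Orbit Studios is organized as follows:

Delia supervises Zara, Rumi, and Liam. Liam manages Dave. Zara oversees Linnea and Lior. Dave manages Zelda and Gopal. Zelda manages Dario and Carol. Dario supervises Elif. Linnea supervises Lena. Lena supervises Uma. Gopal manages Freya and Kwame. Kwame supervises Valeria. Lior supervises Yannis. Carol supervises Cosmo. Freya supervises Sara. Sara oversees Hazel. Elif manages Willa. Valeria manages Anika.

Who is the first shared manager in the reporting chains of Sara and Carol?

Sara's chain of managers is Freya, Gopal, Dave, Liam, Delia. Carol's chain of managers is Zelda, Dave, Liam, Delia. The first manager that appears in both chains is Dave.

Dave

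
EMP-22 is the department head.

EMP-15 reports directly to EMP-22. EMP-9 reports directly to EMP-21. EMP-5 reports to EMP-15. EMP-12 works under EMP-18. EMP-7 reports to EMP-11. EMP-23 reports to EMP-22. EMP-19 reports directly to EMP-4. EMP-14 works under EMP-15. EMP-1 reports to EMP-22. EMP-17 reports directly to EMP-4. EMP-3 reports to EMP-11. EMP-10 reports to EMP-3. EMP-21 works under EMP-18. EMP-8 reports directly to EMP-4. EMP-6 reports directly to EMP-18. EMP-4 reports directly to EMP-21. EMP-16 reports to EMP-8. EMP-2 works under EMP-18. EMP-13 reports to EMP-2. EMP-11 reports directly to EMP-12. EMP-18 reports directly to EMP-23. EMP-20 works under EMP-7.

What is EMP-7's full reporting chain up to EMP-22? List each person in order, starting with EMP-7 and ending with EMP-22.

EMP-7 reports to EMP-11. EMP-11 reports to EMP-12. EMP-12 reports to EMP-18. EMP-18 reports to EMP-23. EMP-23 reports to EMP-22. EMP-22 is at the top.

EMP-7 -> EMP-11 -> EMP-12 -> EMP-18 -> EMP-23 -> EMP-22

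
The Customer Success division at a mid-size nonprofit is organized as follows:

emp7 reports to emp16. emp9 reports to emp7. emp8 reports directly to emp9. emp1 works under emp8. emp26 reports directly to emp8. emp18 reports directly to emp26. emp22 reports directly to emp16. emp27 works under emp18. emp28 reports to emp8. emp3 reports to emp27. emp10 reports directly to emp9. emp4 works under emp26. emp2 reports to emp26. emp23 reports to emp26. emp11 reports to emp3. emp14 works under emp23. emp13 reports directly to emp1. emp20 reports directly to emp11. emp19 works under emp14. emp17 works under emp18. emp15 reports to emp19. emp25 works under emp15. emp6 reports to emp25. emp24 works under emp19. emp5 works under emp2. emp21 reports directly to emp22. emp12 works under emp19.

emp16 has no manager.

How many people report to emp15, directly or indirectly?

emp15 directly manages emp25. Under emp25: emp6 (1). That's 2 in total.

2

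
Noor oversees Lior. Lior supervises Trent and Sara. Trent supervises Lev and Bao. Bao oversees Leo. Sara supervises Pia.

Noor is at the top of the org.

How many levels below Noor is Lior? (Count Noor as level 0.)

1

Chain from Lior up to Noor: Lior → Noor. That is 1 step up, so Lior is 1 level below Noor.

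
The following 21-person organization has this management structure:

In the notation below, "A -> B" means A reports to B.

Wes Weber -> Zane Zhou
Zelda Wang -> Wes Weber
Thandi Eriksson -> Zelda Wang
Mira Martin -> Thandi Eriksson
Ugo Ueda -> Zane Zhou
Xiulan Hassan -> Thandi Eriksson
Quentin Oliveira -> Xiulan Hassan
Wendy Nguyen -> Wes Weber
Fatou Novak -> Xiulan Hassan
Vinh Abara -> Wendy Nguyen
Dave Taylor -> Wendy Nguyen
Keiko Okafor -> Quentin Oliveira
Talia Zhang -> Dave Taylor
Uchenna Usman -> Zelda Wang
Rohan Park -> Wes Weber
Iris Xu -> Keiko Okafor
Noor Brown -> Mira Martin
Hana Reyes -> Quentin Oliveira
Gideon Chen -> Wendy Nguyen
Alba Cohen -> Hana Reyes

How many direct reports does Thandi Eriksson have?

Thandi Eriksson directly manages Mira Martin, Xiulan Hassan. That is 2 direct reports.

2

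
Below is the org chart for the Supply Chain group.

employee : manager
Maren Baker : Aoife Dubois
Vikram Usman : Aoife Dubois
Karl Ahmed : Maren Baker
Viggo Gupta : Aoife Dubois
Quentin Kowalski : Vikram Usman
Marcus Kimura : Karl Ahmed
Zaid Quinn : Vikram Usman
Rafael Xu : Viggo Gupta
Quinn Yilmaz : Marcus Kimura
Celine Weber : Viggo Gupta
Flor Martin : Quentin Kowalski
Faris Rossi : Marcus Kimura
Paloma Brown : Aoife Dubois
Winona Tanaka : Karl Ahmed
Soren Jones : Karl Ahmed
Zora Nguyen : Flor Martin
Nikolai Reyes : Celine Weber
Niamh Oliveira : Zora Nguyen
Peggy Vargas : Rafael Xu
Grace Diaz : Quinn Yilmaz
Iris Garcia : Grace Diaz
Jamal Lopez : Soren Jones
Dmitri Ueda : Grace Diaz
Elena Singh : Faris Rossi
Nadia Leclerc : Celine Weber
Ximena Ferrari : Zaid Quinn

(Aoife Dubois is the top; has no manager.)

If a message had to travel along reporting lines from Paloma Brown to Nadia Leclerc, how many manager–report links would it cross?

Paloma Brown is 1 level below Aoife Dubois, and Nadia Leclerc is 3 levels below Aoife Dubois (their lowest common manager). The shortest path runs up from Paloma Brown to Aoife Dubois and back down to Nadia Leclerc: 1 + 3 = 4 links.

4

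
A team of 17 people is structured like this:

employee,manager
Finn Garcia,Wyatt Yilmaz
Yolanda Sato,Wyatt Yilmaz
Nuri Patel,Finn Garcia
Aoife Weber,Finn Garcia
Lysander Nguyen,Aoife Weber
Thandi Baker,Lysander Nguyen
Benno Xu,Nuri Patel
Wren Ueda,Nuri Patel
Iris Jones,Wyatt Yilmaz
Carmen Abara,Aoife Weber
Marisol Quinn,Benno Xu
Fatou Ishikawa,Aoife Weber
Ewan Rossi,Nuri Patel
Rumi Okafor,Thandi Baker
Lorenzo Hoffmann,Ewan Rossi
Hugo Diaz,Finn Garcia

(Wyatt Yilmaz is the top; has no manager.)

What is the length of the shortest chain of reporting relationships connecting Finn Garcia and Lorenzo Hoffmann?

3

Lorenzo Hoffmann is in Finn Garcia's organization: the chain from Lorenzo Hoffmann up to Finn Garcia is Lorenzo Hoffmann → Ewan Rossi → Nuri Patel → Finn Garcia, which is 3 links.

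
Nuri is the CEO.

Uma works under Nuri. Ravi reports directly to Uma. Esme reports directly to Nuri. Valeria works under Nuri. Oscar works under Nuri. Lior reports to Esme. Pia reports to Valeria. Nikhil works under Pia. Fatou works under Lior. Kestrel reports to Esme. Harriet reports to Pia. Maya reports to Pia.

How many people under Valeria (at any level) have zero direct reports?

The people in Valeria's organization with no one reporting to them are Maya, Harriet, Nikhil. That is 3.

3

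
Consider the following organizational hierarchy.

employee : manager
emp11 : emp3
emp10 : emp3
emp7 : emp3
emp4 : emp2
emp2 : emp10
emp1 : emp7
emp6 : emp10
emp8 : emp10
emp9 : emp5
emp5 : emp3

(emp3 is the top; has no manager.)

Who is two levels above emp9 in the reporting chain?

emp3

emp9 reports to emp5, and emp5 reports to emp3. So emp9's skip-level manager is emp3.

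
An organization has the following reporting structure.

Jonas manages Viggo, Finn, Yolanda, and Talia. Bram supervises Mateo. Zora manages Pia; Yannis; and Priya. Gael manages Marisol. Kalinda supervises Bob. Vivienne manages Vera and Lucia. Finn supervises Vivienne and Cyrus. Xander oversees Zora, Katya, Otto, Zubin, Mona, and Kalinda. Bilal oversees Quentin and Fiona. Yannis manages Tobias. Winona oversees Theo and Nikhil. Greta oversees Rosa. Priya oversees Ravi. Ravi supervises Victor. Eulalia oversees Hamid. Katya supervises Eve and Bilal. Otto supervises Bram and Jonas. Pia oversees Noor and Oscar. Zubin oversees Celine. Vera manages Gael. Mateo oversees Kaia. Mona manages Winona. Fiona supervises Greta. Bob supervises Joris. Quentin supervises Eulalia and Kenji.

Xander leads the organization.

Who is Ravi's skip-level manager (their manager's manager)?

Ravi reports to Priya, and Priya reports to Zora. So Ravi's skip-level manager is Zora.

Zora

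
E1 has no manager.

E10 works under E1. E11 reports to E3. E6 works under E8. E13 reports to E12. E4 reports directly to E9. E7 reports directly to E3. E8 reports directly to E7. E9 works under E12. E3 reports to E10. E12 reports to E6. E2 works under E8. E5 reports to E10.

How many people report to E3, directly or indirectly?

9

E3 directly manages E7, E11. Under E7: E8, E2, E6, E12, E9, E4, E13 (7). E11 has no reports. So E3's organization is 2 direct reports plus everyone under them: 8 + 1 = 9.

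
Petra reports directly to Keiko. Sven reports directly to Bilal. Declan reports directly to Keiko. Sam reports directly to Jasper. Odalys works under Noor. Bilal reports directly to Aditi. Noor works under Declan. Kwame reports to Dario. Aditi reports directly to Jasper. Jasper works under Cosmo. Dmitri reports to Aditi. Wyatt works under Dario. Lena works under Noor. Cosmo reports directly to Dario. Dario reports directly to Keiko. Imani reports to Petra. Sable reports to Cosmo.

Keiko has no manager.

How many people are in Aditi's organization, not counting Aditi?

3

Aditi directly manages Bilal, Dmitri. Under Bilal: Sven (1). Dmitri has no reports. So Aditi's organization is 2 direct reports plus everyone under them: 2 + 1 = 3.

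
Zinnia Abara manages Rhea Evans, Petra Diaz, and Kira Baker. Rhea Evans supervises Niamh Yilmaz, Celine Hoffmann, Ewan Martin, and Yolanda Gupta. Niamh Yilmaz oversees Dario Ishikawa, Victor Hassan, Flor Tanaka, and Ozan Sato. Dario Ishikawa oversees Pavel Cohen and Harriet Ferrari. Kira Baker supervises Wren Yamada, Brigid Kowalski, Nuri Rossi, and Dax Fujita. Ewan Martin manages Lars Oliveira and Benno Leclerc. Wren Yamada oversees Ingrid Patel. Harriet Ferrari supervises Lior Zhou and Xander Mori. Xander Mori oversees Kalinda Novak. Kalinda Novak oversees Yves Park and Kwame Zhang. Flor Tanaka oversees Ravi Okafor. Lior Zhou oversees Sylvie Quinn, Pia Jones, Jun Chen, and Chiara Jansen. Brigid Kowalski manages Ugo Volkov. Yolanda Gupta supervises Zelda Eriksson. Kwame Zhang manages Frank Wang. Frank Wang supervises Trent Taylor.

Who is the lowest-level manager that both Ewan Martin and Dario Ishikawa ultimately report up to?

Rhea Evans

Ewan Martin's chain of managers is Rhea Evans, Zinnia Abara. Dario Ishikawa's chain of managers is Niamh Yilmaz, Rhea Evans, Zinnia Abara. The first manager that appears in both chains is Rhea Evans.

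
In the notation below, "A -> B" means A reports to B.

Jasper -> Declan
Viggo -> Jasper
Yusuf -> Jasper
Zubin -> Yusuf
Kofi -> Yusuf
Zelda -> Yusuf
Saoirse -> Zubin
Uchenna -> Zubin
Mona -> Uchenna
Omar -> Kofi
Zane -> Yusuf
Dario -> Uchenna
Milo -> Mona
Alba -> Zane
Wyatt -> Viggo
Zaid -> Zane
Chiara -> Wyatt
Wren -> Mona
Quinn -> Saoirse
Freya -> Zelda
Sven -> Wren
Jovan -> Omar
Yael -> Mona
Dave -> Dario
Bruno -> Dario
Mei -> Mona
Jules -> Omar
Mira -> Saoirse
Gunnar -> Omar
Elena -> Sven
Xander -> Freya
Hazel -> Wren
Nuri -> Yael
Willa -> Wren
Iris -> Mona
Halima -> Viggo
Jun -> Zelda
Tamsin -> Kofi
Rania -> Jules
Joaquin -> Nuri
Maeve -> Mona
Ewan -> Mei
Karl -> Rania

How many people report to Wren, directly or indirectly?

4

Wren directly manages Sven, Hazel, Willa. Under Sven: Elena (1). Hazel has no reports. Willa has no reports. So Wren's organization is 3 direct reports plus everyone under them: 2 + 1 + 1 = 4.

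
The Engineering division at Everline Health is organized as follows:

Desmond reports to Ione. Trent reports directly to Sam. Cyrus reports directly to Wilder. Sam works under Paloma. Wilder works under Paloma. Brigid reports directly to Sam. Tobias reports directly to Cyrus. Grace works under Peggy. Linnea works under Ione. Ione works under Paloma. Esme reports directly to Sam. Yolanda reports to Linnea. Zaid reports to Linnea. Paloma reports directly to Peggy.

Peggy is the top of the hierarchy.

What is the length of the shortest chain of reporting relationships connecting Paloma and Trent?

2

Trent is in Paloma's organization: the chain from Trent up to Paloma is Trent → Sam → Paloma, which is 2 links.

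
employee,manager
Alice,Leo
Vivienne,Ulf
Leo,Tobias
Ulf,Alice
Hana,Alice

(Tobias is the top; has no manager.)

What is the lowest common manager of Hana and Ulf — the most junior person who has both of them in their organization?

Alice

Hana's chain of managers is Alice, Leo, Tobias. Ulf's chain of managers is Alice, Leo, Tobias. The first manager that appears in both chains is Alice.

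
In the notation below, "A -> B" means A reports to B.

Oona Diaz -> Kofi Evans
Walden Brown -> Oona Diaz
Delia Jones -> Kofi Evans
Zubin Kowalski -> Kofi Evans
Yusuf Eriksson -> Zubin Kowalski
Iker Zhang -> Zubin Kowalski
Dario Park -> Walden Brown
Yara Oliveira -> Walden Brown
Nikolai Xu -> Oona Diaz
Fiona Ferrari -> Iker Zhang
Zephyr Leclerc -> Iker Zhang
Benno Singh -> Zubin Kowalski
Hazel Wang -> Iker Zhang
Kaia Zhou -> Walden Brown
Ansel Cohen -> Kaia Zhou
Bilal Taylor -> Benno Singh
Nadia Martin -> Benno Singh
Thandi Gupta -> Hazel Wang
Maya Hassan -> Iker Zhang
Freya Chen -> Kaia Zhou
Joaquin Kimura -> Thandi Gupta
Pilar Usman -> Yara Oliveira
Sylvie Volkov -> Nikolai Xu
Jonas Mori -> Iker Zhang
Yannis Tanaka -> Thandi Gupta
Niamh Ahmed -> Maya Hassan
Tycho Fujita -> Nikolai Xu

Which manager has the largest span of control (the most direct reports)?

Iker Zhang

Direct-report counts: Kofi Evans has 3; Zubin Kowalski has 3; Benno Singh has 2; Iker Zhang has 5; Maya Hassan has 1; Hazel Wang has 1; Thandi Gupta has 2; Oona Diaz has 2; Nikolai Xu has 2; Walden Brown has 3; Kaia Zhou has 2; Yara Oliveira has 1. The largest is 5, held by Iker Zhang.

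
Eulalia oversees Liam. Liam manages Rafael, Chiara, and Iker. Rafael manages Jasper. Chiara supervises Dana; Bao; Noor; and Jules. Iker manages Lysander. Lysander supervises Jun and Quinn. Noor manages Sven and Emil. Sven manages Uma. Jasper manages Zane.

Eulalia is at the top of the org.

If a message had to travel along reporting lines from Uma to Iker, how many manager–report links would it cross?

Uma is 4 levels below Liam, and Iker is 1 level below Liam (their lowest common manager). The shortest path runs up from Uma to Liam and back down to Iker: 4 + 1 = 5 links.

5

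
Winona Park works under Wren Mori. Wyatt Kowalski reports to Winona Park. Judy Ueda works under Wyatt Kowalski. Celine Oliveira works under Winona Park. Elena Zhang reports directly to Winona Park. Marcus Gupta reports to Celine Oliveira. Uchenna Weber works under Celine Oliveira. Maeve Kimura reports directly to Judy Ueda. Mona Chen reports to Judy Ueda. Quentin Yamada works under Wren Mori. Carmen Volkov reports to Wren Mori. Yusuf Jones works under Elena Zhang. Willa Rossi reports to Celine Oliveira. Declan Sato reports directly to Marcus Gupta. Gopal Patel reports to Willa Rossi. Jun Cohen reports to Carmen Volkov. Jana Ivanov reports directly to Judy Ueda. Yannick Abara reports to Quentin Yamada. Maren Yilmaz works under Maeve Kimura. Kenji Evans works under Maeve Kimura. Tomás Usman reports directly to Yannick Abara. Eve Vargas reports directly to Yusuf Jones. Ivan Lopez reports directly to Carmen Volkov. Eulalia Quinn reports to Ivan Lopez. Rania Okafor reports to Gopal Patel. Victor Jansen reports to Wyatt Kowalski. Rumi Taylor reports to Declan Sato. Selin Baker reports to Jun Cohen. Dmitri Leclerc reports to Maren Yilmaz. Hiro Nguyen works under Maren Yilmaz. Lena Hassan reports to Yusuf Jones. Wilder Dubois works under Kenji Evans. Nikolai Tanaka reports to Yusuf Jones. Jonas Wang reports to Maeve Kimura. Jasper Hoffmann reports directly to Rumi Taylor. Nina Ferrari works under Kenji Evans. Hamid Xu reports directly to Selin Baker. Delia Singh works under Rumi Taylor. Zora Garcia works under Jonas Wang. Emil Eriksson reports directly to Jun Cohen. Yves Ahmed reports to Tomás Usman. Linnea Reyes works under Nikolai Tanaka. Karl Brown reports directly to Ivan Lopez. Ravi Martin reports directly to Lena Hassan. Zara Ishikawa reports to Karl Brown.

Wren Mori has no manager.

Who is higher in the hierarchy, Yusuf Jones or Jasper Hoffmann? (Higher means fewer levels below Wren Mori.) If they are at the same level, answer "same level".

Yusuf Jones

Yusuf Jones is 3 levels below Wren Mori; Jasper Hoffmann is 6. Yusuf Jones is higher.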